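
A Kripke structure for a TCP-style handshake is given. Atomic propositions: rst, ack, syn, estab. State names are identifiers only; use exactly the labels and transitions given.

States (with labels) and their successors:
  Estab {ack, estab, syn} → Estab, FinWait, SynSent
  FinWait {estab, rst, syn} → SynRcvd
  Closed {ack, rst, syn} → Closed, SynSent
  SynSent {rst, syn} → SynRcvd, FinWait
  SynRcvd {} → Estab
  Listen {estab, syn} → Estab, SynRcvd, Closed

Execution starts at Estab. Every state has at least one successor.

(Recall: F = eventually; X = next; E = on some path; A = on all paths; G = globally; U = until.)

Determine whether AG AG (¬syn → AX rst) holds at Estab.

States satisfying AG (¬syn → AX rst): ∅.
States satisfying AG AG (¬syn → AX rst): ∅.
Estab is reachable from Estab and violates AG (¬syn → AX rst), so AG fails at Estab.
Estab ∉ Sat(AG AG (¬syn → AX rst)).

No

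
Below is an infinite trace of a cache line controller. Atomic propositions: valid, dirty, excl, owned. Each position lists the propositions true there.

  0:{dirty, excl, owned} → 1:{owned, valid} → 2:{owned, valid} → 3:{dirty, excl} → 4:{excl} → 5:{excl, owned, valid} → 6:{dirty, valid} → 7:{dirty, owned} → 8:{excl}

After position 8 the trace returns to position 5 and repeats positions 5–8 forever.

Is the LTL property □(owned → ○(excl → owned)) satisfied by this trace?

No

owned → ○(excl → owned) must hold at every position from 0 onward. It fails at position 2, so □(owned → ○(excl → owned)) is false.
Positions where owned holds: 0, 1, 2, 5, 7.
Check ○(excl → owned) at each: 0→ok, 1→ok, 2→fails, 5→ok, 7→fails.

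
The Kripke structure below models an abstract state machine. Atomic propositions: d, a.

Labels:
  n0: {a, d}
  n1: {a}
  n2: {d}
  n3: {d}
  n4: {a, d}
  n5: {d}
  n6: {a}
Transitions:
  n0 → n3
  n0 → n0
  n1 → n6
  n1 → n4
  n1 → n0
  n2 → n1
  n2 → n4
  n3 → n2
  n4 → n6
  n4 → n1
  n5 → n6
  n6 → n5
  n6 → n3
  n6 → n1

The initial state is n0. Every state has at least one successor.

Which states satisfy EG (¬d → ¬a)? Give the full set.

{n0}

States satisfying ¬d → ¬a: {n0, n2, n3, n4, n5}.
States satisfying EG (¬d → ¬a): {n0}.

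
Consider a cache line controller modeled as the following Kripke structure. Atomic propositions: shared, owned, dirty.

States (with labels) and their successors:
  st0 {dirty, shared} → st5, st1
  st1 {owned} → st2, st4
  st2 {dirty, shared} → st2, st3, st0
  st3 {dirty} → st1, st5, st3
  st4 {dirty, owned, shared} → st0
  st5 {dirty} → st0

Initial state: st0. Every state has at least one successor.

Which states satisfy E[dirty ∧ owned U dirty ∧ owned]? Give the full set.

States satisfying dirty ∧ owned: {st4}.
States satisfying E[dirty ∧ owned U dirty ∧ owned]: {st4}.

{st4}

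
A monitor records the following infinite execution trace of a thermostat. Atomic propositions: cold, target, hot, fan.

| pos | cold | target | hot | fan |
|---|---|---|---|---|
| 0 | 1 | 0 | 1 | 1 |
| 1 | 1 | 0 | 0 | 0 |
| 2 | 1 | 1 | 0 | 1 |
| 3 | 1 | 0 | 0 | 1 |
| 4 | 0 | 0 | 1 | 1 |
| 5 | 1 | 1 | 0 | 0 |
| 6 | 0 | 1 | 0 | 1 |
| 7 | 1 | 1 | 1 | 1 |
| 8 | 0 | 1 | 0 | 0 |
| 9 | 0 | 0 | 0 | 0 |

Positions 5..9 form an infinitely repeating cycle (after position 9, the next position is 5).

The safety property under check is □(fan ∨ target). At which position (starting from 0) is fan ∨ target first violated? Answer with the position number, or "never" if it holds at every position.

Check fan ∨ target at each position in order: 0 ✓.
At position 1 the labels are {cold}, so fan ∨ target is false there. This is the first violation.

1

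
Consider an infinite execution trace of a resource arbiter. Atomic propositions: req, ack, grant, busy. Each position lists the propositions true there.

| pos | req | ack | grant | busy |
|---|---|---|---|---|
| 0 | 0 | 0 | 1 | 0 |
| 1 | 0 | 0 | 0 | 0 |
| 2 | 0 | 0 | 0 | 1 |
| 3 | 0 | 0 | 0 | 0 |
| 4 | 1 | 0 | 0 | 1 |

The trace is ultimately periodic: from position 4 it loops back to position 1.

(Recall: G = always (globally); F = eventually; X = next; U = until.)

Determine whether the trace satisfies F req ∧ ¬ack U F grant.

Satisfied

req holds at position 4, which is reachable from 0, so F req holds.
Walking from position 0: F grant first holds at position 0, and ¬ack holds at every earlier position along the way, so ¬ack U F grant holds.
At position 0: F req is true; ¬ack U F grant is true; so F req ∧ ¬ack U F grant is true.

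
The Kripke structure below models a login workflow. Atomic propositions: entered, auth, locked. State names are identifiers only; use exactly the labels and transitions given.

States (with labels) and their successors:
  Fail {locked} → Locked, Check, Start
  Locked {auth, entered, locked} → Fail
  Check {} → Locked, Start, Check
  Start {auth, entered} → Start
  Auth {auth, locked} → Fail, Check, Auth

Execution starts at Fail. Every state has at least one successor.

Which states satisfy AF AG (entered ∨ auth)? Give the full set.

{Start}

States satisfying AG (entered ∨ auth): {Start}.
States satisfying AF AG (entered ∨ auth): {Start}.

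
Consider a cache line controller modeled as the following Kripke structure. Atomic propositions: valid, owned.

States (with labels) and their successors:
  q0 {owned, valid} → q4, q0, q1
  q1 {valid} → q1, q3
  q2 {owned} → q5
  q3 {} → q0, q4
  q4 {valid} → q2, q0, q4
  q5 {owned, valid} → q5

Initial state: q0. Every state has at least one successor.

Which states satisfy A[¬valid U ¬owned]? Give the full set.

States satisfying ¬valid: {q2, q3}.
States satisfying ¬owned: {q1, q3, q4}.
States satisfying A[¬valid U ¬owned]: {q1, q3, q4}.

{q1, q3, q4}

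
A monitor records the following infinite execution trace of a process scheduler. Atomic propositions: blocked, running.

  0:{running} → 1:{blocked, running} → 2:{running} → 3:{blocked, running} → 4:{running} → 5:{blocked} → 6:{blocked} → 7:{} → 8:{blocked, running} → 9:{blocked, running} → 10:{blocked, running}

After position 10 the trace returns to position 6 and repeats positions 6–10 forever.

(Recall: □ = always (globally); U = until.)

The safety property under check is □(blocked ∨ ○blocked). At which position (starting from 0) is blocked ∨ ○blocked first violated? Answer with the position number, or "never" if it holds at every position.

never

blocked ∨ ○blocked holds at every position 0..10, and those are all the positions the trace ever visits, so the invariant □(blocked ∨ ○blocked) is never violated.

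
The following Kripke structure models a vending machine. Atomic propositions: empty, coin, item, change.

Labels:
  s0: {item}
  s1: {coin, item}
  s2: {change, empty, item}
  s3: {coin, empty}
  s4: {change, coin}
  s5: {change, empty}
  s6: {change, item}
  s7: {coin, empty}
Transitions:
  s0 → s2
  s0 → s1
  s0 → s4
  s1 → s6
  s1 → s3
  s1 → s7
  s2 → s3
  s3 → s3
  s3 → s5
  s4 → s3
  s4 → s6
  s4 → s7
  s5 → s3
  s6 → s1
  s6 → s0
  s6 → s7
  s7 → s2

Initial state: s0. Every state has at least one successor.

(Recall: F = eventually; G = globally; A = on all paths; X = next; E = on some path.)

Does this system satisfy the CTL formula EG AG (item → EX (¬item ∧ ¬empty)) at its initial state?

States satisfying AG (item → EX (¬item ∧ ¬empty)): {s3, s5}.
States satisfying EG AG (item → EX (¬item ∧ ¬empty)): {s3, s5}.
No suitable path/successor from s0 witnesses the formula.
s0 ∉ Sat(EG AG (item → EX (¬item ∧ ¬empty))).

Does not hold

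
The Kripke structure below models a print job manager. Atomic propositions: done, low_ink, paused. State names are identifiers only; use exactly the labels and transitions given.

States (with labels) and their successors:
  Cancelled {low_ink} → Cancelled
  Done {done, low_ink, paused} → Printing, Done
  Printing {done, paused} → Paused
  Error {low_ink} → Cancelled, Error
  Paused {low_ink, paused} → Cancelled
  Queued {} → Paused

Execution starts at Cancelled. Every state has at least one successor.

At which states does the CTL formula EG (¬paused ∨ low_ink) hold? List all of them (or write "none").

States satisfying ¬paused ∨ low_ink: {Cancelled, Done, Error, Paused, Queued}.
States satisfying EG (¬paused ∨ low_ink): {Cancelled, Done, Error, Paused, Queued}.

{Cancelled, Done, Error, Paused, Queued}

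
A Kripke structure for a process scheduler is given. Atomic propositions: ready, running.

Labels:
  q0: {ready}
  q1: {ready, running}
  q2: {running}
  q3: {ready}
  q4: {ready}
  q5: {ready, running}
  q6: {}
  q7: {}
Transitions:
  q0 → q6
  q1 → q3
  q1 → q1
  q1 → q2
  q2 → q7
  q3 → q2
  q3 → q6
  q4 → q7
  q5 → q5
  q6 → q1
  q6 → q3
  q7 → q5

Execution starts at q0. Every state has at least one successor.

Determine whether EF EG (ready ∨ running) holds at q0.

Holds

States satisfying EG (ready ∨ running): {q1, q5}.
States satisfying EF EG (ready ∨ running): {q0, q1, q2, q3, q4, q5, q6, q7}.
Some path from q0 reaches a state where EG (ready ∨ running) holds.
q0 ∈ Sat(EF EG (ready ∨ running)).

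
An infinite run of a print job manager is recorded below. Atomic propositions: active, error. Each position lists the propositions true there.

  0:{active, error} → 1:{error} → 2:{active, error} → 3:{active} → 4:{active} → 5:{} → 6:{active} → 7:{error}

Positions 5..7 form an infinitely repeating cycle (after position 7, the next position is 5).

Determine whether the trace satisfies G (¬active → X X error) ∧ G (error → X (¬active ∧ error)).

Violated

¬active → X X error must hold at every position from 0 onward. It fails at position 1, so G (¬active → X X error) is false.
Positions where ¬active holds: 1, 5, 7.
Check X X error at each: 1→fails, 5→ok, 7→fails.
error → X (¬active ∧ error) must hold at every position from 0 onward. It fails at position 1, so G (error → X (¬active ∧ error)) is false.
Positions where error holds: 0, 1, 2, 7.
Check X (¬active ∧ error) at each: 0→ok, 1→fails, 2→fails, 7→fails.
At position 0: G (¬active → X X error) is false; G (error → X (¬active ∧ error)) is false; so G (¬active → X X error) ∧ G (error → X (¬active ∧ error)) is false.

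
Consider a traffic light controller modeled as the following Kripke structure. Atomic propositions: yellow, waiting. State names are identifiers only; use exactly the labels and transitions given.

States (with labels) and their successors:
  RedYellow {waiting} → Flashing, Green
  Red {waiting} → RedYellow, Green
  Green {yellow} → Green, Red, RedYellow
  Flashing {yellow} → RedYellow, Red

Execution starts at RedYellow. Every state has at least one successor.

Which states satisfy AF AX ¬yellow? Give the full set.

States satisfying AX ¬yellow: {Flashing}.
States satisfying AF AX ¬yellow: {Flashing}.

{Flashing}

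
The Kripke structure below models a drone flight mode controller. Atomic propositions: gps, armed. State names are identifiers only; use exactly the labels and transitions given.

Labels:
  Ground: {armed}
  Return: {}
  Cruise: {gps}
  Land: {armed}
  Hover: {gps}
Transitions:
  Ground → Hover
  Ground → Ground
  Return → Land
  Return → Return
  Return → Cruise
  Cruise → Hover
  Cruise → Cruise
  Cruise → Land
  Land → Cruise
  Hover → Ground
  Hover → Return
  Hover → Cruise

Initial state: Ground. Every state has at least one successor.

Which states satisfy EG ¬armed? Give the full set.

States satisfying ¬armed: {Return, Cruise, Hover}.
States satisfying EG ¬armed: {Return, Cruise, Hover}.

{Return, Cruise, Hover}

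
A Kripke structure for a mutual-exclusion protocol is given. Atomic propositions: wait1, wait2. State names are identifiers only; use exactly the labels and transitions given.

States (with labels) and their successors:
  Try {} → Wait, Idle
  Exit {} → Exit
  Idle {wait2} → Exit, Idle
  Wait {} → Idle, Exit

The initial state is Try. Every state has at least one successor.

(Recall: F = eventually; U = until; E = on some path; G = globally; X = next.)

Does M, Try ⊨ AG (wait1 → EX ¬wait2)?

Yes

States satisfying wait1 → EX ¬wait2: {Try, Exit, Idle, Wait}.
States satisfying AG (wait1 → EX ¬wait2): {Try, Exit, Idle, Wait}.
Every state reachable from Try satisfies wait1 → EX ¬wait2.
Try ∈ Sat(AG (wait1 → EX ¬wait2)).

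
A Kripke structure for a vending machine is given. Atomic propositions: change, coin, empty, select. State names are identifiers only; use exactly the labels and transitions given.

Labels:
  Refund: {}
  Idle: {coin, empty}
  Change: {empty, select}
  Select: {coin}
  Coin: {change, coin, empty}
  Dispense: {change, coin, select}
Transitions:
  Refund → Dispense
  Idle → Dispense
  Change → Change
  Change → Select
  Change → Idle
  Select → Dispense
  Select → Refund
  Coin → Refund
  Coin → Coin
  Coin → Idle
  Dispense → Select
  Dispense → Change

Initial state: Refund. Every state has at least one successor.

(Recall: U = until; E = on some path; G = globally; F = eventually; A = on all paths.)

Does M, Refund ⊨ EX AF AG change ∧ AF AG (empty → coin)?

States satisfying AF AG change: ∅.
States satisfying EX AF AG change: ∅.
States satisfying AG (empty → coin): ∅.
States satisfying AF AG (empty → coin): ∅.
States satisfying EX AF AG change ∧ AF AG (empty → coin): ∅.
Refund ∉ Sat(EX AF AG change ∧ AF AG (empty → coin)).

Does not hold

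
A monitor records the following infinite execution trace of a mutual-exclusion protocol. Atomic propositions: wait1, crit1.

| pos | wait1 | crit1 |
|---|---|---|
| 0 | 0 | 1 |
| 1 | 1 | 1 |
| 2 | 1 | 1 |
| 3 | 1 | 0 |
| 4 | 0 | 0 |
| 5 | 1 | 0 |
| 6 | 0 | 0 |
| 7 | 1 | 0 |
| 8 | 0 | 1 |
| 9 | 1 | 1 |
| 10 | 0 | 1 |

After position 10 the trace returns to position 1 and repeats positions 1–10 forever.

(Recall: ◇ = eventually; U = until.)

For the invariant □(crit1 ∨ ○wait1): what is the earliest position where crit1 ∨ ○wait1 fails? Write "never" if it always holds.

3

Check crit1 ∨ ○wait1 at each position in order: 0 ✓, 1 ✓, 2 ✓.
At position 3 the labels are {wait1} and the next position 4 has {}, so crit1 ∨ ○wait1 is false there. This is the first violation.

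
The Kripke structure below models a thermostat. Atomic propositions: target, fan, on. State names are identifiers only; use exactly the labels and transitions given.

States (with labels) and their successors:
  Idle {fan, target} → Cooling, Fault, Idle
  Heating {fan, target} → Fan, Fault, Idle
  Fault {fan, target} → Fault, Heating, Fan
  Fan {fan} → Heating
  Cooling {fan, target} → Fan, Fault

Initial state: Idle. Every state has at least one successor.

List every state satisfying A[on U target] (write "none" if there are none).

States satisfying on: ∅.
States satisfying target: {Idle, Heating, Fault, Cooling}.
States satisfying A[on U target]: {Idle, Heating, Fault, Cooling}.

{Idle, Heating, Fault, Cooling}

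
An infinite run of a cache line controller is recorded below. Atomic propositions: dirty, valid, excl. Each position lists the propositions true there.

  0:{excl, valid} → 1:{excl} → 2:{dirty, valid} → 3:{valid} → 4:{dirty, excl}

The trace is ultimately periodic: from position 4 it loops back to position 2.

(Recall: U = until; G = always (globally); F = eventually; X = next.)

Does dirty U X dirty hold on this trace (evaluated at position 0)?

Walking from position 0: at position 0, X dirty has not yet held and dirty fails, so dirty U X dirty is false.

No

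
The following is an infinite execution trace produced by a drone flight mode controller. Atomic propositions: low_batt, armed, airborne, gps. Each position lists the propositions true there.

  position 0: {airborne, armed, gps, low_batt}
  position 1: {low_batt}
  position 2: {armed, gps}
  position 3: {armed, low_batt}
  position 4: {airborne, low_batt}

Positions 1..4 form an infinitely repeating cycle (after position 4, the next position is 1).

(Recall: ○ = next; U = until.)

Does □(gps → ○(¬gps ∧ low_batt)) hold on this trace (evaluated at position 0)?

gps → ○(¬gps ∧ low_batt) holds at every position 0..4, and those are all positions ever visited, so □(gps → ○(¬gps ∧ low_batt)) holds.
Positions where gps holds: 0, 2.
Check ○(¬gps ∧ low_batt) at each: 0→ok, 2→ok.

Satisfied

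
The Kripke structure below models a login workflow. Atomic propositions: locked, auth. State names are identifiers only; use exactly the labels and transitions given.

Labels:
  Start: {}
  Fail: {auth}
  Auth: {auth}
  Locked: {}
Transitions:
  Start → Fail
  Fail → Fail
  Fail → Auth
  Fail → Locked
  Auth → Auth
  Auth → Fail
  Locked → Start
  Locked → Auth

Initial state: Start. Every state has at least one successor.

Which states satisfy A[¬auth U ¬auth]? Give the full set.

States satisfying ¬auth: {Start, Locked}.
States satisfying A[¬auth U ¬auth]: {Start, Locked}.

{Start, Locked}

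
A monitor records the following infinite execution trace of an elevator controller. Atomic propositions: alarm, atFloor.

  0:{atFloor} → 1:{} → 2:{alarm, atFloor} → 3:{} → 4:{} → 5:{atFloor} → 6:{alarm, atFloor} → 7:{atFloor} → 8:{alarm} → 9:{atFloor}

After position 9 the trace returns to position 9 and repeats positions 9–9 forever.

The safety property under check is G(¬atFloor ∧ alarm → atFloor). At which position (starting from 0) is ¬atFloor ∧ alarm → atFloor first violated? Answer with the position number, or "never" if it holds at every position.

Check ¬atFloor ∧ alarm → atFloor at each position in order: 0 ✓, 1 ✓, 2 ✓, 3 ✓, 4 ✓, 5 ✓, 6 ✓, 7 ✓.
At position 8 the labels are {alarm}, so ¬atFloor ∧ alarm → atFloor is false there. This is the first violation.

8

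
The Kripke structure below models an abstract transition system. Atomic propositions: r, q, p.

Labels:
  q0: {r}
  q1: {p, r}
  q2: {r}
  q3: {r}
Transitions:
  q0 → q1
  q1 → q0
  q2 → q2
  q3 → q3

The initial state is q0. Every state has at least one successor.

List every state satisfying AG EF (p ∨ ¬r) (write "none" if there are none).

States satisfying EF (p ∨ ¬r): {q0, q1}.
States satisfying AG EF (p ∨ ¬r): {q0, q1}.

{q0, q1}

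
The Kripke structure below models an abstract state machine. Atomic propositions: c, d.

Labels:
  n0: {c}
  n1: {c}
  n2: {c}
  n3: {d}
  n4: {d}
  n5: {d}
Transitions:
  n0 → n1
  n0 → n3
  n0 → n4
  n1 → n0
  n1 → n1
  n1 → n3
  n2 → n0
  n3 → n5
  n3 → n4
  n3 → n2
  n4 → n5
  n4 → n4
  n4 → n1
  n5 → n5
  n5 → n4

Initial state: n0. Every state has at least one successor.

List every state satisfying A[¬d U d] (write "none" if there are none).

States satisfying ¬d: {n0, n1, n2}.
States satisfying d: {n3, n4, n5}.
States satisfying A[¬d U d]: {n3, n4, n5}.

{n3, n4, n5}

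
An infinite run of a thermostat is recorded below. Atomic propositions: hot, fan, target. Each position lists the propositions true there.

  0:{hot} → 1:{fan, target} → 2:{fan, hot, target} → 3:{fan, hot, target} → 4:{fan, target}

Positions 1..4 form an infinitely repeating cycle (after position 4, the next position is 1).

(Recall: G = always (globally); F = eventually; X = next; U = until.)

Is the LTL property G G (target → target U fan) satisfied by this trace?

G (target → target U fan) holds at every position 0..4, and those are all positions ever visited, so G G (target → target U fan) holds.

Yes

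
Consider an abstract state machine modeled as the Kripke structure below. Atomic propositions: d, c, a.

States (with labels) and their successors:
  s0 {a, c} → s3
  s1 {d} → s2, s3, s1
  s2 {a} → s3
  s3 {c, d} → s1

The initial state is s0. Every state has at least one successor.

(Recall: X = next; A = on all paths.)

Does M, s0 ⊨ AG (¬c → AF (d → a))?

Violated

States satisfying ¬c → AF (d → a): {s0, s2, s3}.
States satisfying AG (¬c → AF (d → a)): ∅.
s1 is reachable from s0 and violates ¬c → AF (d → a), so AG fails at s0.
s0 ∉ Sat(AG (¬c → AF (d → a))).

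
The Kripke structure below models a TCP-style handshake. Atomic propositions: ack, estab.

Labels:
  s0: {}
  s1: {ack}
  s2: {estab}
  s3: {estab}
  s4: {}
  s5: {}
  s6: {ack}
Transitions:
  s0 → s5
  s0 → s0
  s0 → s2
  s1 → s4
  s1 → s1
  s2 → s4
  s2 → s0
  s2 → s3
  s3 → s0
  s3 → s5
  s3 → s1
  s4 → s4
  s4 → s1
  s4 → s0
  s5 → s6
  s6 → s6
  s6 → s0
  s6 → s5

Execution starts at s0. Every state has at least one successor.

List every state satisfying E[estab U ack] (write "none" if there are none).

{s1, s2, s3, s6}

States satisfying estab: {s2, s3}.
States satisfying ack: {s1, s6}.
States satisfying E[estab U ack]: {s1, s2, s3, s6}.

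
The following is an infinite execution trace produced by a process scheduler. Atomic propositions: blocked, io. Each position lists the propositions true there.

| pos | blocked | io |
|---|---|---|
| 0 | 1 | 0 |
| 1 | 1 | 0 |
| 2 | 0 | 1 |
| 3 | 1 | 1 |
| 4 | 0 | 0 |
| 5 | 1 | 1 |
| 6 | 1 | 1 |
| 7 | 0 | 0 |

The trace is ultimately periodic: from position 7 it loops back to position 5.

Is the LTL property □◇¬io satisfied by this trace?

Holds

◇¬io holds at every position 0..7, and those are all positions ever visited, so □◇¬io holds.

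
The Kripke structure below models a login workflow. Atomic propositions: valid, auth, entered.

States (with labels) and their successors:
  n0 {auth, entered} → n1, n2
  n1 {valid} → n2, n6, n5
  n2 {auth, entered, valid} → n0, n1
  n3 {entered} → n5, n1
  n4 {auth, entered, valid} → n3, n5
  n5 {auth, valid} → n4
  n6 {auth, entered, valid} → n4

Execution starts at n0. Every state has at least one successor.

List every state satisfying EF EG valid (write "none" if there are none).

States satisfying EG valid: {n1, n2, n4, n5, n6}.
States satisfying EF EG valid: {n0, n1, n2, n3, n4, n5, n6}.

{n0, n1, n2, n3, n4, n5, n6}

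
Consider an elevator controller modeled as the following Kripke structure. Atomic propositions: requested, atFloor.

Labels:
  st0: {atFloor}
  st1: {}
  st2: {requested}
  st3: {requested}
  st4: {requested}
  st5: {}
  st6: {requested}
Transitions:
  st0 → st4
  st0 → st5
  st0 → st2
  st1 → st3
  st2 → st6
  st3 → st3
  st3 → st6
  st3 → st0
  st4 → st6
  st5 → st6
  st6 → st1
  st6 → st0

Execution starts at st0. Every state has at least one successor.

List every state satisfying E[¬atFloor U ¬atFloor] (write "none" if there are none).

States satisfying ¬atFloor: {st1, st2, st3, st4, st5, st6}.
States satisfying E[¬atFloor U ¬atFloor]: {st1, st2, st3, st4, st5, st6}.

{st1, st2, st3, st4, st5, st6}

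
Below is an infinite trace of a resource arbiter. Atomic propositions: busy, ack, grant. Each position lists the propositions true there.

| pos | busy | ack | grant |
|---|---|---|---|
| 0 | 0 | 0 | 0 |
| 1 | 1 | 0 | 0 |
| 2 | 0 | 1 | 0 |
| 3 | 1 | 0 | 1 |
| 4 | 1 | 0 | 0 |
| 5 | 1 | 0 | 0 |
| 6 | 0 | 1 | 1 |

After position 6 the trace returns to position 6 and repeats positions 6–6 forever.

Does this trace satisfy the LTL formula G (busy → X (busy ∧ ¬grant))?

Violated

busy → X (busy ∧ ¬grant) must hold at every position from 0 onward. It fails at position 1, so G (busy → X (busy ∧ ¬grant)) is false.
Positions where busy holds: 1, 3, 4, 5.
Check X (busy ∧ ¬grant) at each: 1→fails, 3→ok, 4→ok, 5→fails.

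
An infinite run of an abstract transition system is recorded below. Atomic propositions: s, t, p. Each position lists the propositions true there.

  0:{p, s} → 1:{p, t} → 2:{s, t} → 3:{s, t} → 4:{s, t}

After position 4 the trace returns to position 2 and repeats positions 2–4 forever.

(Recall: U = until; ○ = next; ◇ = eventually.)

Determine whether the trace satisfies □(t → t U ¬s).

Does not hold

t → t U ¬s must hold at every position from 0 onward. It fails at position 2, so □(t → t U ¬s) is false.
Positions where t holds: 1, 2, 3, 4.
Check t U ¬s at each: 1→ok, 2→fails, 3→fails, 4→fails.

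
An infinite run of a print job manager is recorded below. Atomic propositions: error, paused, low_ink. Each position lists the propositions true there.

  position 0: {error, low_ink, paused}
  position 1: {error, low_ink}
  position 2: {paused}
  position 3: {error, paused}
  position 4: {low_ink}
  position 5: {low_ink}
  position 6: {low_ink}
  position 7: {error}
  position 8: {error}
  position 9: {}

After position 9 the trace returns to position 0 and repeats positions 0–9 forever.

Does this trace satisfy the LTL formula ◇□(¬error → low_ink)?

Does not hold

□(¬error → low_ink) is false at every position 0..9, so it never becomes true and ◇□(¬error → low_ink) fails.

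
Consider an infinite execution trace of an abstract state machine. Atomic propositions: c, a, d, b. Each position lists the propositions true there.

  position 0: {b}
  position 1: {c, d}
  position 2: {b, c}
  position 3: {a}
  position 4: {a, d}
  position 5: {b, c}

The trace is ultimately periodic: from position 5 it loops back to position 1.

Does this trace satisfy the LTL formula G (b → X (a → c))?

b → X (a → c) must hold at every position from 0 onward. It fails at position 2, so G (b → X (a → c)) is false.
Positions where b holds: 0, 2, 5.
Check X (a → c) at each: 0→ok, 2→fails, 5→ok.

Violated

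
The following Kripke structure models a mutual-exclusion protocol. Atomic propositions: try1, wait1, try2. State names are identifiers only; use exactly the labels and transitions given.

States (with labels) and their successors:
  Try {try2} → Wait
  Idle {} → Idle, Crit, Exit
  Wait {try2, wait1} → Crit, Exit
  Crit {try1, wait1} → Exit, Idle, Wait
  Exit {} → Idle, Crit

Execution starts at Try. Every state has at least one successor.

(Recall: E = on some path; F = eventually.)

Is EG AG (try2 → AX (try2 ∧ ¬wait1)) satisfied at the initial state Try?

Violated

States satisfying AG (try2 → AX (try2 ∧ ¬wait1)): ∅.
States satisfying EG AG (try2 → AX (try2 ∧ ¬wait1)): ∅.
No suitable path/successor from Try witnesses the formula.
Try ∉ Sat(EG AG (try2 → AX (try2 ∧ ¬wait1))).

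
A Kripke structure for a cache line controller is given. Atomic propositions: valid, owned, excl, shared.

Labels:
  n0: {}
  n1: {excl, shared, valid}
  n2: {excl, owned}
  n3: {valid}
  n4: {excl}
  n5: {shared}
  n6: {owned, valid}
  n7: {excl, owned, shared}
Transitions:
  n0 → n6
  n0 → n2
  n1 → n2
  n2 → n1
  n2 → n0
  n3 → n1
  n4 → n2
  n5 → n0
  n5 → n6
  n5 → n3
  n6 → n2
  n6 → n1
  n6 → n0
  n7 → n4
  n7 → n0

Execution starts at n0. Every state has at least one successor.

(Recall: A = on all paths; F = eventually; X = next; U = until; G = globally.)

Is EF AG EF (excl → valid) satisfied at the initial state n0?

States satisfying AG EF (excl → valid): {n0, n1, n2, n3, n4, n5, n6, n7}.
States satisfying EF AG EF (excl → valid): {n0, n1, n2, n3, n4, n5, n6, n7}.
Some path from n0 reaches a state where AG EF (excl → valid) holds.
n0 ∈ Sat(EF AG EF (excl → valid)).

Satisfied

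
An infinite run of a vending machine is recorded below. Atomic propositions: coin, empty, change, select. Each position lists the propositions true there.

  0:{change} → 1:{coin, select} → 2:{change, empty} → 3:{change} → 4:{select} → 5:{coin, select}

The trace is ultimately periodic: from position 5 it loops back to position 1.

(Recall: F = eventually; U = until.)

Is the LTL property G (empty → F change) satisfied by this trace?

empty → F change holds at every position 0..5, and those are all positions ever visited, so G (empty → F change) holds.
Positions where empty holds: 2.
Check F change at each: 2→ok.

Yes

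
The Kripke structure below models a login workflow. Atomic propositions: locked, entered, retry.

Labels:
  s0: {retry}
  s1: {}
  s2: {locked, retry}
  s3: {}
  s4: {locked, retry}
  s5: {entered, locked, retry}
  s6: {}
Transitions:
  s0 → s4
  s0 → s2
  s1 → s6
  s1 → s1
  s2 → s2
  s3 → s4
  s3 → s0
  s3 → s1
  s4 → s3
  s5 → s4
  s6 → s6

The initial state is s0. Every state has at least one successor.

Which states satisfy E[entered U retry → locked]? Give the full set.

{s1, s2, s3, s4, s5, s6}

States satisfying entered: {s5}.
States satisfying retry → locked: {s1, s2, s3, s4, s5, s6}.
States satisfying E[entered U retry → locked]: {s1, s2, s3, s4, s5, s6}.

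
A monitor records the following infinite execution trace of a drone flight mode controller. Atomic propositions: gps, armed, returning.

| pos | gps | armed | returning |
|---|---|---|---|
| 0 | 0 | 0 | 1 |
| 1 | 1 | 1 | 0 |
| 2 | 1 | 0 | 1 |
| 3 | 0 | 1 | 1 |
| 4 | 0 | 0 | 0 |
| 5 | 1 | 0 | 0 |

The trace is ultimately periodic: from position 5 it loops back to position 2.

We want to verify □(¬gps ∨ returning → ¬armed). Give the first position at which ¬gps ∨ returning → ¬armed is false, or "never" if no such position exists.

Check ¬gps ∨ returning → ¬armed at each position in order: 0 ✓, 1 ✓, 2 ✓.
At position 3 the labels are {armed, returning}, so ¬gps ∨ returning → ¬armed is false there. This is the first violation.

3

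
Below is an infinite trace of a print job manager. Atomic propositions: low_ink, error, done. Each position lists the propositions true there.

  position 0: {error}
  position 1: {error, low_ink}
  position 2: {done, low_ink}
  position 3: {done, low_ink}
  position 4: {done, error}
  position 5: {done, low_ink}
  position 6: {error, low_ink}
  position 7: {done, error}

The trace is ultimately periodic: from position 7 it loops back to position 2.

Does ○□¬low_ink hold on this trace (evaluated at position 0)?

The position after 0 is 1; □¬low_ink is false there.

Does not hold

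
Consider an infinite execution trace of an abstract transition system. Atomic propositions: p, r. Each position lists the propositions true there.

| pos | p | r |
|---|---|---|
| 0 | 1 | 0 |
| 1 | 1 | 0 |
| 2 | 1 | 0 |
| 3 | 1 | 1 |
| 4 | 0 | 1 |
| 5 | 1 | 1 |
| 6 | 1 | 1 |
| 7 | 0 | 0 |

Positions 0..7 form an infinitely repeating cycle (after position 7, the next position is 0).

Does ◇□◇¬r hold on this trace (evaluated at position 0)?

Yes

□◇¬r holds at position 0, which is reachable from 0, so ◇□◇¬r holds.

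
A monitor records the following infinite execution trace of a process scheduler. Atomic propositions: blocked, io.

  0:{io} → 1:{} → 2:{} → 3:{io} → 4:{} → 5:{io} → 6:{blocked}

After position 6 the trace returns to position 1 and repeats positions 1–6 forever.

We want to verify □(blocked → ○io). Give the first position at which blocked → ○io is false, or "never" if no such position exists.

6

Check blocked → ○io at each position in order: 0 ✓, 1 ✓, 2 ✓, 3 ✓, 4 ✓, 5 ✓.
At position 6 the labels are {blocked} and the next position 1 has {}, so blocked → ○io is false there. This is the first violation.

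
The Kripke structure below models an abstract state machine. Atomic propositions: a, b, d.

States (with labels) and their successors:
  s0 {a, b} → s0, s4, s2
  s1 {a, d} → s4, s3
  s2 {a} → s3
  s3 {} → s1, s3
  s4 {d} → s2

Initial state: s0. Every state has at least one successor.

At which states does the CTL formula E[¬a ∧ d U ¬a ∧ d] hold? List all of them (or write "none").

States satisfying ¬a ∧ d: {s4}.
States satisfying E[¬a ∧ d U ¬a ∧ d]: {s4}.

{s4}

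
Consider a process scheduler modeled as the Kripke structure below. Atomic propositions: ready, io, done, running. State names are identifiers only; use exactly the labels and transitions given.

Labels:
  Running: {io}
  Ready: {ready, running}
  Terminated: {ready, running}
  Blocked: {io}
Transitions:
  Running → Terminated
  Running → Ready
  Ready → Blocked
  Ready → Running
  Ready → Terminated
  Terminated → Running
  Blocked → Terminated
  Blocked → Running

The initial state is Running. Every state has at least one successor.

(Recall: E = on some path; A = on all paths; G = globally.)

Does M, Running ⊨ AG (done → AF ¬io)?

States satisfying done → AF ¬io: {Running, Ready, Terminated, Blocked}.
States satisfying AG (done → AF ¬io): {Running, Ready, Terminated, Blocked}.
Every state reachable from Running satisfies done → AF ¬io.
Running ∈ Sat(AG (done → AF ¬io)).

Yes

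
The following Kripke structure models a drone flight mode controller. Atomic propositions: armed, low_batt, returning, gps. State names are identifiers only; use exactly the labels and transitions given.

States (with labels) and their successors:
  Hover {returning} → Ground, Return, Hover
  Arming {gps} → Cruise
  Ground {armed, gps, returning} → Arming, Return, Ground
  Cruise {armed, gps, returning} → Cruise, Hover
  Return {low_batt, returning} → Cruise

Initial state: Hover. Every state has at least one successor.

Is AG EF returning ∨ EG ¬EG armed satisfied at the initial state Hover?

States satisfying EF returning: {Hover, Arming, Ground, Cruise, Return}.
States satisfying AG EF returning: {Hover, Arming, Ground, Cruise, Return}.
States satisfying ¬EG armed: {Hover, Arming, Return}.
States satisfying EG ¬EG armed: {Hover}.
States satisfying AG EF returning ∨ EG ¬EG armed: {Hover, Arming, Ground, Cruise, Return}.
Hover ∈ Sat(AG EF returning ∨ EG ¬EG armed).

Satisfied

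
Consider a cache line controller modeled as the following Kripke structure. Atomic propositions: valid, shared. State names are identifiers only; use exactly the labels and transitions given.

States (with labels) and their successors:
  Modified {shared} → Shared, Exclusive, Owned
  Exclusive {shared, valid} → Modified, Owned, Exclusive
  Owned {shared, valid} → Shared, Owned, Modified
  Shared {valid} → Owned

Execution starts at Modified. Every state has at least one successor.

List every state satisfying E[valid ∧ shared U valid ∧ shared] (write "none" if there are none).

{Exclusive, Owned}

States satisfying valid ∧ shared: {Exclusive, Owned}.
States satisfying E[valid ∧ shared U valid ∧ shared]: {Exclusive, Owned}.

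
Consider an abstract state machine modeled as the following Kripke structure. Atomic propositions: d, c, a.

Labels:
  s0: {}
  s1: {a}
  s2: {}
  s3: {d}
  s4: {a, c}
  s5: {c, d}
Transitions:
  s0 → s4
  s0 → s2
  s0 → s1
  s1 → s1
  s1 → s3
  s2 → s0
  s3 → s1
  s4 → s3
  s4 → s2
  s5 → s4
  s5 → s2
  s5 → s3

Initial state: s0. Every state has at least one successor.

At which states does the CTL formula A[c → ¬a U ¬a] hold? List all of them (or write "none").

States satisfying c → ¬a: {s0, s1, s2, s3, s5}.
States satisfying ¬a: {s0, s2, s3, s5}.
States satisfying A[c → ¬a U ¬a]: {s0, s2, s3, s5}.

{s0, s2, s3, s5}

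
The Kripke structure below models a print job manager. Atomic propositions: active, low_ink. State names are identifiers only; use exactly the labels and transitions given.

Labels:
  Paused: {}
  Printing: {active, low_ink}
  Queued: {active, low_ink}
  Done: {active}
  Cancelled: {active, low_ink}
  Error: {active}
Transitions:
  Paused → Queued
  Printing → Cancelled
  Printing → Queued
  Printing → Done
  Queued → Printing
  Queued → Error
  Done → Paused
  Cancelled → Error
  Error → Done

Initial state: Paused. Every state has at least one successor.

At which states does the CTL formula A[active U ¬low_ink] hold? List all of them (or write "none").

{Paused, Done, Cancelled, Error}

States satisfying active: {Printing, Queued, Done, Cancelled, Error}.
States satisfying ¬low_ink: {Paused, Done, Error}.
States satisfying A[active U ¬low_ink]: {Paused, Done, Cancelled, Error}.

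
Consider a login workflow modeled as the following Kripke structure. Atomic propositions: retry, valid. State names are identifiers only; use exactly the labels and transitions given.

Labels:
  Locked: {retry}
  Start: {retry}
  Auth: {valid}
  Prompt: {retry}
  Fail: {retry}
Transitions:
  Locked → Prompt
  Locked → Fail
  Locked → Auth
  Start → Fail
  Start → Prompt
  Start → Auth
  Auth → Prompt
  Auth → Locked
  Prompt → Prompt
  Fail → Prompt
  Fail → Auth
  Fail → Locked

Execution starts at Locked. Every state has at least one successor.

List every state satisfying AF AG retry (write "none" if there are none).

States satisfying AG retry: {Prompt}.
States satisfying AF AG retry: {Prompt}.

{Prompt}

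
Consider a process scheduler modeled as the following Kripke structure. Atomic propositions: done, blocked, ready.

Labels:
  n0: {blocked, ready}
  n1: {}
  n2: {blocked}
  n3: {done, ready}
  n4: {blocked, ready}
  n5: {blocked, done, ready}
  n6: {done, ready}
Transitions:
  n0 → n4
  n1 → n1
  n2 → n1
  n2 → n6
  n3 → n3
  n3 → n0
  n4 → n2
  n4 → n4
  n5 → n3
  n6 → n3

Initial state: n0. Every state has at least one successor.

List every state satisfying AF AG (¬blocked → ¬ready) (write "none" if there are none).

States satisfying AG (¬blocked → ¬ready): {n1}.
States satisfying AF AG (¬blocked → ¬ready): {n1}.

{n1}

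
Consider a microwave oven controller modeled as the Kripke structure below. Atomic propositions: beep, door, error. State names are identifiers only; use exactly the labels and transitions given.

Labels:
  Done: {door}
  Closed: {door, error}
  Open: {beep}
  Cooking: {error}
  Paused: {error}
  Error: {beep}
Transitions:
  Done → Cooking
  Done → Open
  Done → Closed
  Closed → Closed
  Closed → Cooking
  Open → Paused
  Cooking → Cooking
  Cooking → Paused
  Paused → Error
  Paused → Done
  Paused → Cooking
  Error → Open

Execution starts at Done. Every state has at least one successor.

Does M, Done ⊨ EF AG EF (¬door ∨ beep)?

Holds

States satisfying AG EF (¬door ∨ beep): {Done, Closed, Open, Cooking, Paused, Error}.
States satisfying EF AG EF (¬door ∨ beep): {Done, Closed, Open, Cooking, Paused, Error}.
Some path from Done reaches a state where AG EF (¬door ∨ beep) holds.
Done ∈ Sat(EF AG EF (¬door ∨ beep)).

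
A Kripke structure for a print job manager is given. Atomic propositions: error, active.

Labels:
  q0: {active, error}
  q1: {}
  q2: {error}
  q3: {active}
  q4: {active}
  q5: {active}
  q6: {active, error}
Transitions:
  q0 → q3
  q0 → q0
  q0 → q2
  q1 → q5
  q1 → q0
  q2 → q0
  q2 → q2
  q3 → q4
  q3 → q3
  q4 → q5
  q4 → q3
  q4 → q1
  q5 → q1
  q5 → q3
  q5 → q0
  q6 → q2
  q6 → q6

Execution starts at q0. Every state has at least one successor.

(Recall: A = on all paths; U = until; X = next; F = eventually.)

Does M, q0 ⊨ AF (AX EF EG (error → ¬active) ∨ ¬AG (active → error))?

States satisfying AX EF EG (error → ¬active) ∨ ¬AG (active → error): {q0, q1, q2, q3, q4, q5, q6}.
States satisfying AF (AX EF EG (error → ¬active) ∨ ¬AG (active → error)): {q0, q1, q2, q3, q4, q5, q6}.
q0 ∈ Sat(AF (AX EF EG (error → ¬active) ∨ ¬AG (active → error))).

Yes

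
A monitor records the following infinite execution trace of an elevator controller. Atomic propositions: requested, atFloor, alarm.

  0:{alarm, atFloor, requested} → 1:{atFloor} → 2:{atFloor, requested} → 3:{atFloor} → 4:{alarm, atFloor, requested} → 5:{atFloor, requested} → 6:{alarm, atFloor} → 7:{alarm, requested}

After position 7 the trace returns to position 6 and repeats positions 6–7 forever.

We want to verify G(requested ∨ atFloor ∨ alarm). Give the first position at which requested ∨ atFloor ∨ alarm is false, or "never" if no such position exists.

never

requested ∨ atFloor ∨ alarm holds at every position 0..7, and those are all the positions the trace ever visits, so the invariant G(requested ∨ atFloor ∨ alarm) is never violated.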